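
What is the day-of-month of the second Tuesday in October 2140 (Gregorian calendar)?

October 1, 2140 is a Saturday, so the first Tuesday is the 4th.
The second Tuesday is 4 + 7 = 11.

11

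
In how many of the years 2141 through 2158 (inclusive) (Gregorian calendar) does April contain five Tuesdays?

5

April has 30 days; it has five Tuesdays when Tuesday falls among the first (month-length − 28) days — i.e. when April 1 is one of Tuesday/Monday.
April 1 by year: 2141:Sat 2142:Sun 2143:Mon✓ 2144:Wed 2145:Thu 2146:Fri 2147:Sat 2148:Mon✓ 2149:Tue✓ 2150:Wed 2151:Thu 2152:Sat 2153:Sun 2154:Mon✓ 2155:Tue✓ 2156:Thu 2157:Fri 2158:Sat
Years with five Tuesdays: 2143, 2148, 2149, 2154, 2155 → 5.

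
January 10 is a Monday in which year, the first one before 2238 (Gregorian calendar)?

From one year to the next, a fixed date's weekday advances by 1, or by 2 when a Feb 29 lies between the two dates.
2238: January 10 is Wednesday.
2237: Tuesday (−1)
2236: Sunday (−2)
2235: Saturday (−1)
2234: Friday (−1)
2233: Thursday (−1)
2232: Tuesday (−2)
2231: Monday (−1)
January 10 falls on a Monday in 2231.

2231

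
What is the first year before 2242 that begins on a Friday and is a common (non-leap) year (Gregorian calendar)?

Jan 1 advances by 2 weekdays after a leap year and by 1 after a common year.
2242: Jan 1 is Saturday.
2241: Friday
2241 begins on a Friday and is a common year.

2241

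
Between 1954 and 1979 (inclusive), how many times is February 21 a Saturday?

Track February 21's weekday year by year (advancing +1, or +2 across a Feb 29):
  1954: Sun  1955: Mon (+1)  1956: Tue (+1)  1957: Thu (+2)  1958: Fri (+1)
  1959: Sat (+1) ✓  1960: Sun (+1)  1961: Tue (+2)  1962: Wed (+1)  1963: Thu (+1)
  1964: Fri (+1)  1965: Sun (+2)  1966: Mon (+1)  1967: Tue (+1)  1968: Wed (+1)
  1969: Fri (+2)  1970: Sat (+1) ✓  1971: Sun (+1)  1972: Mon (+1)  1973: Wed (+2)
  1974: Thu (+1)  1975: Fri (+1)  1976: Sat (+1) ✓  1977: Mon (+2)  1978: Tue (+1)
  1979: Wed (+1)
Saturday years: 1959, 1970, 1976 — 3 in total.

3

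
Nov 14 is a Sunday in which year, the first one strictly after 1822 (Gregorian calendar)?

From one year to the next, a fixed date's weekday advances by 1, or by 2 when a Feb 29 lies between the two dates.
1822: November 14 is Thursday.
1823: Friday (+1)
1824: Sunday (+2)
Nov 14 falls on a Sunday in 1824.

1824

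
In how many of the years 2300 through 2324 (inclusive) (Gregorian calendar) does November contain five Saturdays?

November has 30 days; it has five Saturdays when Saturday falls among the first (month-length − 28) days — i.e. when November 1 is one of Saturday/Friday.
November 1 by year: 2300:Thu 2301:Fri✓ 2302:Sat✓ 2303:Sun 2304:Tue 2305:Wed 2306:Thu 2307:Fri✓ 2308:Sun 2309:Mon 2310:Tue 2311:Wed 2312:Fri✓ 2313:Sat✓ 2314:Sun 2315:Mon 2316:Wed 2317:Thu 2318:Fri✓ 2319:Sat✓ 2320:Mon 2321:Tue 2322:Wed 2323:Thu 2324:Sat✓
Years with five Saturdays: 2301, 2302, 2307, 2312, 2313, 2318, 2319, 2324 → 8.

8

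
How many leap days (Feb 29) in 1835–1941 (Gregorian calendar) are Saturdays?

5

Leap years in 1835–1941: 26 of them.
Feb 29 weekday advances by 5 (mod 7) from one leap year to the next four years later (or differs when a century non-leap intervenes).
Leap-day weekdays: 1836:Mon 1840:Sat✓ 1844:Thu 1848:Tue 1852:Sun 1856:Fri 1860:Wed 1864:Mon 1868:Sat✓ 1872:Thu 1876:Tue 1880:Sun 1884:Fri 1888:Wed 1892:Mon 1896:Sat✓ 1904:Mon 1908:Sat✓ 1912:Thu 1916:Tue 1920:Sun 1924:Fri 1928:Wed 1932:Mon 1936:Sat✓ 1940:Thu
Saturday: 1840, 1868, 1896, 1908, 1936 → 5.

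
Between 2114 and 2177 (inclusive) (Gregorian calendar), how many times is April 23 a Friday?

9

Track April 23's weekday year by year (advancing +1, or +2 across a Feb 29):
  2114: Mon  2115: Tue (+1)  2116: Thu (+2)  2117: Fri (+1) ✓  2118: Sat (+1)
  2119: Sun (+1)  2120: Tue (+2)  2121: Wed (+1)  2122: Thu (+1)  2123: Fri (+1) ✓
  2124: Sun (+2)  2125: Mon (+1)  2126: Tue (+1)  2127: Wed (+1)  … (36 more years) …
  2164: Mon (+2)  2165: Tue (+1)  2166: Wed (+1)  2167: Thu (+1)  2168: Sat (+2)
  2169: Sun (+1)  2170: Mon (+1)  2171: Tue (+1)  2172: Thu (+2)  2173: Fri (+1) ✓
  2174: Sat (+1)  2175: Sun (+1)  2176: Tue (+2)  2177: Wed (+1)
Friday years: 2117, 2123, 2128, 2134, 2145, 2151, 2156, 2162, 2173 — 9 in total.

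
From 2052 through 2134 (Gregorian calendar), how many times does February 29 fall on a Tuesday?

Leap years in 2052–2134: 20 of them.
Feb 29 weekday advances by 5 (mod 7) from one leap year to the next four years later (or differs when a century non-leap intervenes).
Leap-day weekdays: 2052:Thu 2056:Tue✓ 2060:Sun 2064:Fri 2068:Wed 2072:Mon 2076:Sat 2080:Thu 2084:Tue✓ 2088:Sun 2092:Fri 2096:Wed 2104:Fri 2108:Wed 2112:Mon 2116:Sat 2120:Thu 2124:Tue✓ 2128:Sun 2132:Fri
Tuesday: 2056, 2084, 2124 → 3.

3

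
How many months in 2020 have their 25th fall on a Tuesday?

Check the 25th of each month of 2020: Jan 25: Sat, Feb 25: Tue, Mar 25: Wed, Apr 25: Sat, May 25: Mon, Jun 25: Thu, Jul 25: Sat, Aug 25: Tue, Sep 25: Fri, Oct 25: Sun, Nov 25: Wed, Dec 25: Fri.
Tuesday occurs in February, August — 2 months.

2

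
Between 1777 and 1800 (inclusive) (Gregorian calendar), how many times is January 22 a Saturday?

Track January 22's weekday year by year (advancing +1, or +2 across a Feb 29):
  1777: Wed  1778: Thu (+1)  1779: Fri (+1)  1780: Sat (+1) ✓  1781: Mon (+2)
  1782: Tue (+1)  1783: Wed (+1)  1784: Thu (+1)  1785: Sat (+2) ✓  1786: Sun (+1)
  1787: Mon (+1)  1788: Tue (+1)  1789: Thu (+2)  1790: Fri (+1)  1791: Sat (+1) ✓
  1792: Sun (+1)  1793: Tue (+2)  1794: Wed (+1)  1795: Thu (+1)  1796: Fri (+1)
  1797: Sun (+2)  1798: Mon (+1)  1799: Tue (+1)  1800: Wed (+1)
Saturday years: 1780, 1785, 1791 — 3 in total.

3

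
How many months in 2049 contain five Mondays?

A month of length L has five Mondays iff its first Monday is on day ≤ L−28 (so day 1–3 in a 31-day month, 1–2 in a 30-day month, day 1 in a leap February).
Checking each month of 2049: Jan starts Fri (31d); Feb starts Mon (28d); Mar starts Mon (31d) ✓; Apr starts Thu (30d); May starts Sat (31d) ✓; Jun starts Tue (30d); Jul starts Thu (31d); Aug starts Sun (31d) ✓; Sep starts Wed (30d); Oct starts Fri (31d); Nov starts Mon (30d) ✓; Dec starts Wed (31d).
Five-Monday months: March, May, August, November → 4.

4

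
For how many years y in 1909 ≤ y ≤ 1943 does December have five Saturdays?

December has 31 days; it has five Saturdays when Saturday falls among the first (month-length − 28) days — i.e. when December 1 is one of Saturday/Friday/Thursday.
December 1 by year: 1909:Wed 1910:Thu✓ 1911:Fri✓ 1912:Sun 1913:Mon 1914:Tue 1915:Wed 1916:Fri✓ 1917:Sat✓ 1918:Sun 1919:Mon 1920:Wed 1921:Thu✓ 1922:Fri✓ 1923:Sat✓ …(5 more)… 1929:Sun 1930:Mon 1931:Tue 1932:Thu✓ 1933:Fri✓ 1934:Sat✓ 1935:Sun 1936:Tue 1937:Wed 1938:Thu✓ 1939:Fri✓ 1940:Sun 1941:Mon 1942:Tue 1943:Wed
Years with five Saturdays: 1910, 1911, 1916, 1917, 1921, 1922, 1923, 1927, 1928, 1932, 1933, 1934, 1938, 1939 → 14.

14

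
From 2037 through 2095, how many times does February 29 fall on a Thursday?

2

Leap years in 2037–2095: 14 of them.
Feb 29 weekday advances by 5 (mod 7) from one leap year to the next four years later (or differs when a century non-leap intervenes).
Leap-day weekdays: 2040:Wed 2044:Mon 2048:Sat 2052:Thu✓ 2056:Tue 2060:Sun 2064:Fri 2068:Wed 2072:Mon 2076:Sat 2080:Thu✓ 2084:Tue 2088:Sun 2092:Fri
Thursday: 2052, 2080 → 2.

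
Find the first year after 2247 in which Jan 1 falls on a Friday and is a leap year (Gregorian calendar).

Jan 1 advances by 2 weekdays after a leap year and by 1 after a common year.
2247: Jan 1 is Friday.
2248: Saturday (leap)
2249: Monday
2250: Tuesday
2251: Wednesday
2252: Thursday (leap)
2253: Saturday
2254: Sunday
2255: Monday
2256: Tuesday (leap)
2257: Thursday
2258: Friday
2259: Saturday
2260: Sunday (leap)
2261: Tuesday
2262: Wednesday
2263: Thursday
2264: Friday (leap)
2264 begins on a Friday and is a leap year.

2264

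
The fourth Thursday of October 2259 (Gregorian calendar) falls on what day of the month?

October 1, 2259 is a Saturday, so the first Thursday is the 6th.
The fourth Thursday is 6 + 21 = 27.

27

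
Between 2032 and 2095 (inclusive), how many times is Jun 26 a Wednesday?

8

Track Jun 26's weekday year by year (advancing +1, or +2 across a Feb 29):
  2032: Sat  2033: Sun (+1)  2034: Mon (+1)  2035: Tue (+1)  2036: Thu (+2)
  2037: Fri (+1)  2038: Sat (+1)  2039: Sun (+1)  2040: Tue (+2)  2041: Wed (+1) ✓
  2042: Thu (+1)  2043: Fri (+1)  2044: Sun (+2)  2045: Mon (+1)  … (36 more years) …
  2082: Fri (+1)  2083: Sat (+1)  2084: Mon (+2)  2085: Tue (+1)  2086: Wed (+1) ✓
  2087: Thu (+1)  2088: Sat (+2)  2089: Sun (+1)  2090: Mon (+1)  2091: Tue (+1)
  2092: Thu (+2)  2093: Fri (+1)  2094: Sat (+1)  2095: Sun (+1)
Wednesday years: 2041, 2047, 2052, 2058, 2069, 2075, 2080, 2086 — 8 in total.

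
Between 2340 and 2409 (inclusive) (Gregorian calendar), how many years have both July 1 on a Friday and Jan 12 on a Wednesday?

Check each year's weekday for July 1 and Jan 12:
  2340: Mon/Fri  2341: Tue/Sun  2342: Wed/Mon  2343: Thu/Tue  2344: Sat/Wed  2345: Sun/Fri  2346: Mon/Sat  2347: Tue/Sun  2348: Thu/Mon  2349: Fri/Wed ✓  2350: Sat/Thu  2351: Sun/Fri  2352: Tue/Sat  2353: Wed/Mon  …(42 more)…  2396: Mon/Fri  2397: Tue/Sun  2398: Wed/Mon  2399: Thu/Tue  2400: Sat/Wed  2401: Sun/Fri  2402: Mon/Sat  2403: Tue/Sun  2404: Thu/Mon  2405: Fri/Wed ✓  2406: Sat/Thu  2407: Sun/Fri  2408: Tue/Sat  2409: Wed/Mon
Both conditions hold in: 2349, 2355, 2366, 2377, 2383, 2394, 2405 — 7.

7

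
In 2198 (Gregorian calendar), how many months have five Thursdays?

4

A month of length L has five Thursdays iff its first Thursday is on day ≤ L−28 (so day 1–3 in a 31-day month, 1–2 in a 30-day month, day 1 in a leap February).
Checking each month of 2198: Jan starts Mon (31d); Feb starts Thu (28d); Mar starts Thu (31d) ✓; Apr starts Sun (30d); May starts Tue (31d) ✓; Jun starts Fri (30d); Jul starts Sun (31d); Aug starts Wed (31d) ✓; Sep starts Sat (30d); Oct starts Mon (31d); Nov starts Thu (30d) ✓; Dec starts Sat (31d).
Five-Thursday months: March, May, August, November → 4.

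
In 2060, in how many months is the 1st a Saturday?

1

Check the 1st of each month of 2060: Jan 1: Thu, Feb 1: Sun, Mar 1: Mon, Apr 1: Thu, May 1: Sat, Jun 1: Tue, Jul 1: Thu, Aug 1: Sun, Sep 1: Wed, Oct 1: Fri, Nov 1: Mon, Dec 1: Wed.
Saturday occurs in May — 1 month.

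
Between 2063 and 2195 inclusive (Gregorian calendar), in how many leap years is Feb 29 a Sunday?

Leap years in 2063–2195: 32 of them.
Feb 29 weekday advances by 5 (mod 7) from one leap year to the next four years later (or differs when a century non-leap intervenes).
Leap-day weekdays: 2064:Fri 2068:Wed 2072:Mon 2076:Sat 2080:Thu 2084:Tue 2088:Sun✓ 2092:Fri 2096:Wed 2104:Fri 2108:Wed 2112:Mon 2116:Sat …(6 more)… 2144:Sat 2148:Thu 2152:Tue 2156:Sun✓ 2160:Fri 2164:Wed 2168:Mon 2172:Sat 2176:Thu 2180:Tue 2184:Sun✓ 2188:Fri 2192:Wed
Sunday: 2088, 2128, 2156, 2184 → 4.

4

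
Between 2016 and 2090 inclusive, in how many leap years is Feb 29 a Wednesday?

2

Leap years in 2016–2090: 19 of them.
Feb 29 weekday advances by 5 (mod 7) from one leap year to the next four years later (or differs when a century non-leap intervenes).
Leap-day weekdays: 2016:Mon 2020:Sat 2024:Thu 2028:Tue 2032:Sun 2036:Fri 2040:Wed✓ 2044:Mon 2048:Sat 2052:Thu 2056:Tue 2060:Sun 2064:Fri 2068:Wed✓ 2072:Mon 2076:Sat 2080:Thu 2084:Tue 2088:Sun
Wednesday: 2040, 2068 → 2.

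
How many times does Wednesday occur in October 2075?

October 2075 has 31 days and begins on Tuesday.
The first Wednesday is October 2.
Wednesdays fall on 2, 9, 16, 23, 30 — that's 5.

5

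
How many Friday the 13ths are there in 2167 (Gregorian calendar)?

Check the 13th of each month of 2167: Jan 13: Tue, Feb 13: Fri, Mar 13: Fri, Apr 13: Mon, May 13: Wed, Jun 13: Sat, Jul 13: Mon, Aug 13: Thu, Sep 13: Sun, Oct 13: Tue, Nov 13: Fri, Dec 13: Sun.
Friday occurs in February, March, November — 3 months.

3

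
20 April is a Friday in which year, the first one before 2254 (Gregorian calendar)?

2249

From one year to the next, a fixed date's weekday advances by 1, or by 2 when a Feb 29 lies between the two dates.
2254: April 20 is Thursday.
2253: Wednesday (−1)
2252: Tuesday (−1)
2251: Sunday (−2)
2250: Saturday (−1)
2249: Friday (−1)
20 April falls on a Friday in 2249.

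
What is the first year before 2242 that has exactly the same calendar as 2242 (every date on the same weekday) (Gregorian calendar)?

2231

Two years share a calendar iff Jan 1 falls on the same weekday and both are leap or both are common. 2242: Jan 1 is Saturday, common year.
2241: Jan 1 Friday, common
2240: Jan 1 Wednesday, leap
2239: Jan 1 Tuesday, common
2238: Jan 1 Monday, common
2237: Jan 1 Sunday, common
2236: Jan 1 Friday, leap
2235: Jan 1 Thursday, common
2234: Jan 1 Wednesday, common
2233: Jan 1 Tuesday, common
2232: Jan 1 Sunday, leap
2231: Jan 1 Saturday, common
2231 matches on both conditions.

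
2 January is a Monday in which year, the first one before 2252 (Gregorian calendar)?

2243

From one year to the next, a fixed date's weekday advances by 1, or by 2 when a Feb 29 lies between the two dates.
2252: January 2 is Friday.
2251: Thursday (−1)
2250: Wednesday (−1)
2249: Tuesday (−1)
2248: Sunday (−2)
2247: Saturday (−1)
2246: Friday (−1)
2245: Thursday (−1)
2244: Tuesday (−2)
2243: Monday (−1)
2 January falls on a Monday in 2243.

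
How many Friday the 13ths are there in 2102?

2

Check the 13th of each month of 2102: Jan 13: Fri, Feb 13: Mon, Mar 13: Mon, Apr 13: Thu, May 13: Sat, Jun 13: Tue, Jul 13: Thu, Aug 13: Sun, Sep 13: Wed, Oct 13: Fri, Nov 13: Mon, Dec 13: Wed.
Friday occurs in January, October — 2 months.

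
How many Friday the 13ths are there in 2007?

Check the 13th of each month of 2007: Jan 13: Sat, Feb 13: Tue, Mar 13: Tue, Apr 13: Fri, May 13: Sun, Jun 13: Wed, Jul 13: Fri, Aug 13: Mon, Sep 13: Thu, Oct 13: Sat, Nov 13: Tue, Dec 13: Thu.
Friday occurs in April, July — 2 months.

2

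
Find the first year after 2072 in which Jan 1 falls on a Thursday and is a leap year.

Jan 1 advances by 2 weekdays after a leap year and by 1 after a common year.
2072: Jan 1 is Friday (leap).
2073: Sunday
2074: Monday
2075: Tuesday
2076: Wednesday (leap)
2077: Friday
2078: Saturday
2079: Sunday
2080: Monday (leap)
2081: Wednesday
2082: Thursday
2083: Friday
2084: Saturday (leap)
2085: Monday
2086: Tuesday
2087: Wednesday
2088: Thursday (leap)
2088 begins on a Thursday and is a leap year.

2088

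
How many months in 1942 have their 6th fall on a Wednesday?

1

Check the 6th of each month of 1942: Jan 6: Tue, Feb 6: Fri, Mar 6: Fri, Apr 6: Mon, May 6: Wed, Jun 6: Sat, Jul 6: Mon, Aug 6: Thu, Sep 6: Sun, Oct 6: Tue, Nov 6: Fri, Dec 6: Sun.
Wednesday occurs in May — 1 month.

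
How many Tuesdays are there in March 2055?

5

March 2055 has 31 days and begins on Monday.
The first Tuesday is March 2.
Tuesdays fall on 2, 9, 16, 23, 30 — that's 5.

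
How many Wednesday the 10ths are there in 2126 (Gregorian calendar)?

Check the 10th of each month of 2126: Jan 10: Thu, Feb 10: Sun, Mar 10: Sun, Apr 10: Wed, May 10: Fri, Jun 10: Mon, Jul 10: Wed, Aug 10: Sat, Sep 10: Tue, Oct 10: Thu, Nov 10: Sun, Dec 10: Tue.
Wednesday occurs in April, July — 2 months.

2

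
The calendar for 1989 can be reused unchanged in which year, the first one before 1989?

Two years share a calendar iff Jan 1 falls on the same weekday and both are leap or both are common. 1989: Jan 1 is Sunday, common year.
1988: Jan 1 Friday, leap
1987: Jan 1 Thursday, common
1986: Jan 1 Wednesday, common
1985: Jan 1 Tuesday, common
1984: Jan 1 Sunday, leap
1983: Jan 1 Saturday, common
1982: Jan 1 Friday, common
1981: Jan 1 Thursday, common
1980: Jan 1 Tuesday, leap
1979: Jan 1 Monday, common
1978: Jan 1 Sunday, common
1978 matches on both conditions.

1978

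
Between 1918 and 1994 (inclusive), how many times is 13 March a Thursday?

11

Track 13 March's weekday year by year (advancing +1, or +2 across a Feb 29):
  1918: Wed  1919: Thu (+1) ✓  1920: Sat (+2)  1921: Sun (+1)  1922: Mon (+1)
  1923: Tue (+1)  1924: Thu (+2) ✓  1925: Fri (+1)  1926: Sat (+1)  1927: Sun (+1)
  1928: Tue (+2)  1929: Wed (+1)  1930: Thu (+1) ✓  1931: Fri (+1)  … (49 more years) …
  1981: Fri (+1)  1982: Sat (+1)  1983: Sun (+1)  1984: Tue (+2)  1985: Wed (+1)
  1986: Thu (+1) ✓  1987: Fri (+1)  1988: Sun (+2)  1989: Mon (+1)  1990: Tue (+1)
  1991: Wed (+1)  1992: Fri (+2)  1993: Sat (+1)  1994: Sun (+1)
Thursday years: 1919, 1924, 1930, 1941, 1947, 1952, 1958, 1969, 1975, 1980, 1986 — 11 in total.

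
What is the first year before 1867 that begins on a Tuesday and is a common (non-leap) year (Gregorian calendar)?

Jan 1 advances by 2 weekdays after a leap year and by 1 after a common year.
1867: Jan 1 is Tuesday.
1866: Monday
1865: Sunday
1864: Friday (leap)
1863: Thursday
1862: Wednesday
1861: Tuesday
1861 begins on a Tuesday and is a common year.

1861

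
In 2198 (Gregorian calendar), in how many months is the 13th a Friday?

Check the 13th of each month of 2198: Jan 13: Sat, Feb 13: Tue, Mar 13: Tue, Apr 13: Fri, May 13: Sun, Jun 13: Wed, Jul 13: Fri, Aug 13: Mon, Sep 13: Thu, Oct 13: Sat, Nov 13: Tue, Dec 13: Thu.
Friday occurs in April, July — 2 months.

2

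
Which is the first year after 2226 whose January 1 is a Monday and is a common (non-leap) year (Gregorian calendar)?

Jan 1 advances by 2 weekdays after a leap year and by 1 after a common year.
2226: Jan 1 is Sunday.
2227: Monday
2227 begins on a Monday and is a common year.

2227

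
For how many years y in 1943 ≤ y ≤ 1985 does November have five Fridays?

13

November has 30 days; it has five Fridays when Friday falls among the first (month-length − 28) days — i.e. when November 1 is one of Friday/Thursday.
November 1 by year: 1943:Mon 1944:Wed 1945:Thu✓ 1946:Fri✓ 1947:Sat 1948:Mon 1949:Tue 1950:Wed 1951:Thu✓ 1952:Sat 1953:Sun 1954:Mon 1955:Tue 1956:Thu✓ 1957:Fri✓ …(13 more)… 1971:Mon 1972:Wed 1973:Thu✓ 1974:Fri✓ 1975:Sat 1976:Mon 1977:Tue 1978:Wed 1979:Thu✓ 1980:Sat 1981:Sun 1982:Mon 1983:Tue 1984:Thu✓ 1985:Fri✓
Years with five Fridays: 1945, 1946, 1951, 1956, 1957, 1962, 1963, 1968, 1973, 1974, 1979, 1984, 1985 → 13.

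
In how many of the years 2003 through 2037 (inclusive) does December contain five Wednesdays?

December has 31 days; it has five Wednesdays when Wednesday falls among the first (month-length − 28) days — i.e. when December 1 is one of Wednesday/Tuesday/Monday.
December 1 by year: 2003:Mon✓ 2004:Wed✓ 2005:Thu 2006:Fri 2007:Sat 2008:Mon✓ 2009:Tue✓ 2010:Wed✓ 2011:Thu 2012:Sat 2013:Sun 2014:Mon✓ 2015:Tue✓ 2016:Thu 2017:Fri …(5 more)… 2023:Fri 2024:Sun 2025:Mon✓ 2026:Tue✓ 2027:Wed✓ 2028:Fri 2029:Sat 2030:Sun 2031:Mon✓ 2032:Wed✓ 2033:Thu 2034:Fri 2035:Sat 2036:Mon✓ 2037:Tue✓
Years with five Wednesdays: 2003, 2004, 2008, 2009, 2010, 2014, 2015, 2020, 2021, 2025, 2026, 2027, 2031, 2032, 2036, 2037 → 16.

16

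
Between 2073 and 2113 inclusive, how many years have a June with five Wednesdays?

June has 30 days; it has five Wednesdays when Wednesday falls among the first (month-length − 28) days — i.e. when June 1 is one of Wednesday/Tuesday.
June 1 by year: 2073:Thu 2074:Fri 2075:Sat 2076:Mon 2077:Tue✓ 2078:Wed✓ 2079:Thu 2080:Sat 2081:Sun 2082:Mon 2083:Tue✓ 2084:Thu 2085:Fri 2086:Sat 2087:Sun …(11 more)… 2099:Mon 2100:Tue✓ 2101:Wed✓ 2102:Thu 2103:Fri 2104:Sun 2105:Mon 2106:Tue✓ 2107:Wed✓ 2108:Fri 2109:Sat 2110:Sun 2111:Mon 2112:Wed✓ 2113:Thu
Years with five Wednesdays: 2077, 2078, 2083, 2088, 2089, 2094, 2095, 2100, 2101, 2106, 2107, 2112 → 12.

12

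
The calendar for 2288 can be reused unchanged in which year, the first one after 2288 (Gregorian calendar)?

Two years share a calendar iff Jan 1 falls on the same weekday and both are leap or both are common. 2288: Jan 1 is Sunday, leap year.
2289: Jan 1 Tuesday, common
2290: Jan 1 Wednesday, common
2291: Jan 1 Thursday, common
2292: Jan 1 Friday, leap
2293: Jan 1 Sunday, common
2294: Jan 1 Monday, common
2295: Jan 1 Tuesday, common
2296: Jan 1 Wednesday, leap
2297: Jan 1 Friday, common
2298: Jan 1 Saturday, common
2299: Jan 1 Sunday, common
2300: Jan 1 Monday, common
2301: Jan 1 Tuesday, common
2302: Jan 1 Wednesday, common
2303: Jan 1 Thursday, common
2304: Jan 1 Friday, leap
2305: Jan 1 Sunday, common
2306: Jan 1 Monday, common
2307: Jan 1 Tuesday, common
2308: Jan 1 Wednesday, leap
2309: Jan 1 Friday, common
2310: Jan 1 Saturday, common
2311: Jan 1 Sunday, common
2312: Jan 1 Monday, leap
2313: Jan 1 Wednesday, common
2314: Jan 1 Thursday, common
2315: Jan 1 Friday, common
2316: Jan 1 Saturday, leap
2317: Jan 1 Monday, common
2318: Jan 1 Tuesday, common
2319: Jan 1 Wednesday, common
2320: Jan 1 Thursday, leap
2321: Jan 1 Saturday, common
2322: Jan 1 Sunday, common
2323: Jan 1 Monday, common
2324: Jan 1 Tuesday, leap
2325: Jan 1 Thursday, common
2326: Jan 1 Friday, common
2327: Jan 1 Saturday, common
2328: Jan 1 Sunday, leap
2328 matches on both conditions.

2328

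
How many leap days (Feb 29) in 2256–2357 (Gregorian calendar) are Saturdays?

4

Leap years in 2256–2357: 25 of them.
Feb 29 weekday advances by 5 (mod 7) from one leap year to the next four years later (or differs when a century non-leap intervenes).
Leap-day weekdays: 2256:Fri 2260:Wed 2264:Mon 2268:Sat✓ 2272:Thu 2276:Tue 2280:Sun 2284:Fri 2288:Wed 2292:Mon 2296:Sat✓ 2304:Mon 2308:Sat✓ 2312:Thu 2316:Tue 2320:Sun 2324:Fri 2328:Wed 2332:Mon 2336:Sat✓ 2340:Thu 2344:Tue 2348:Sun 2352:Fri 2356:Wed
Saturday: 2268, 2296, 2308, 2336 → 4.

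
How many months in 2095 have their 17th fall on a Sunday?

Check the 17th of each month of 2095: Jan 17: Mon, Feb 17: Thu, Mar 17: Thu, Apr 17: Sun, May 17: Tue, Jun 17: Fri, Jul 17: Sun, Aug 17: Wed, Sep 17: Sat, Oct 17: Mon, Nov 17: Thu, Dec 17: Sat.
Sunday occurs in April, July — 2 months.

2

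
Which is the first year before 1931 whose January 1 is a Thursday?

Jan 1 advances by 2 weekdays after a leap year and by 1 after a common year.
1931: Jan 1 is Thursday.
1930: Wednesday
1929: Tuesday
1928: Sunday (leap)
1927: Saturday
1926: Friday
1925: Thursday
1925 begins on a Thursday

1925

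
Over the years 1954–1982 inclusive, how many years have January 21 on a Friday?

Track January 21's weekday year by year (advancing +1, or +2 across a Feb 29):
  1954: Thu  1955: Fri (+1) ✓  1956: Sat (+1)  1957: Mon (+2)  1958: Tue (+1)
  1959: Wed (+1)  1960: Thu (+1)  1961: Sat (+2)  1962: Sun (+1)  1963: Mon (+1)
  1964: Tue (+1)  1965: Thu (+2)  1966: Fri (+1) ✓  1967: Sat (+1)  1968: Sun (+1)
  1969: Tue (+2)  1970: Wed (+1)  1971: Thu (+1)  1972: Fri (+1) ✓  1973: Sun (+2)
  1974: Mon (+1)  1975: Tue (+1)  1976: Wed (+1)  1977: Fri (+2) ✓  1978: Sat (+1)
  1979: Sun (+1)  1980: Mon (+1)  1981: Wed (+2)  1982: Thu (+1)
Friday years: 1955, 1966, 1972, 1977 — 4 in total.

4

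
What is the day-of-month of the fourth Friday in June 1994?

24

June 1, 1994 is a Wednesday, so the first Friday is the 3rd.
The fourth Friday is 3 + 21 = 24.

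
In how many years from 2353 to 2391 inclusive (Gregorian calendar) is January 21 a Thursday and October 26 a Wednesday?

2

Check each year's weekday for January 21 and October 26:
  2353: Wed/Mon  2354: Thu/Tue  2355: Fri/Wed  2356: Sat/Fri  2357: Mon/Sat  2358: Tue/Sun  2359: Wed/Mon  2360: Thu/Wed ✓  2361: Sat/Thu  2362: Sun/Fri  2363: Mon/Sat  2364: Tue/Mon  2365: Thu/Tue  2366: Fri/Wed  …(11 more)…  2378: Sat/Thu  2379: Sun/Fri  2380: Mon/Sun  2381: Wed/Mon  2382: Thu/Tue  2383: Fri/Wed  2384: Sat/Fri  2385: Mon/Sat  2386: Tue/Sun  2387: Wed/Mon  2388: Thu/Wed ✓  2389: Sat/Thu  2390: Sun/Fri  2391: Mon/Sat
Both conditions hold in: 2360, 2388 — 2.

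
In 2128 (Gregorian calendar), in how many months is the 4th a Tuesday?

Check the 4th of each month of 2128: Jan 4: Sun, Feb 4: Wed, Mar 4: Thu, Apr 4: Sun, May 4: Tue, Jun 4: Fri, Jul 4: Sun, Aug 4: Wed, Sep 4: Sat, Oct 4: Mon, Nov 4: Thu, Dec 4: Sat.
Tuesday occurs in May — 1 month.

1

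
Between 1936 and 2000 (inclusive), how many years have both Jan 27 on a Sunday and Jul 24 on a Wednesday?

6

Check each year's weekday for Jan 27 and Jul 24:
  1936: Mon/Fri  1937: Wed/Sat  1938: Thu/Sun  1939: Fri/Mon  1940: Sat/Wed  1941: Mon/Thu  1942: Tue/Fri  1943: Wed/Sat  1944: Thu/Mon  1945: Sat/Tue  1946: Sun/Wed ✓  1947: Mon/Thu  1948: Tue/Sat  1949: Thu/Sun  …(37 more)…  1987: Tue/Fri  1988: Wed/Sun  1989: Fri/Mon  1990: Sat/Tue  1991: Sun/Wed ✓  1992: Mon/Fri  1993: Wed/Sat  1994: Thu/Sun  1995: Fri/Mon  1996: Sat/Wed  1997: Mon/Thu  1998: Tue/Fri  1999: Wed/Sat  2000: Thu/Mon
Both conditions hold in: 1946, 1957, 1963, 1974, 1985, 1991 — 6.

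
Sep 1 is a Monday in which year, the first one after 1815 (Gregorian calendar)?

From one year to the next, a fixed date's weekday advances by 1, or by 2 when a Feb 29 lies between the two dates.
1815: September 1 is Friday.
1816: Sunday (+2)
1817: Monday (+1)
Sep 1 falls on a Monday in 1817.

1817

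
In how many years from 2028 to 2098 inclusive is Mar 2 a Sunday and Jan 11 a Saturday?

8

Check each year's weekday for Mar 2 and Jan 11:
  2028: Thu/Tue  2029: Fri/Thu  2030: Sat/Fri  2031: Sun/Sat ✓  2032: Tue/Sun  2033: Wed/Tue  2034: Thu/Wed  2035: Fri/Thu  2036: Sun/Fri  2037: Mon/Sun  2038: Tue/Mon  2039: Wed/Tue  2040: Fri/Wed  2041: Sat/Fri  …(43 more)…  2085: Fri/Thu  2086: Sat/Fri  2087: Sun/Sat ✓  2088: Tue/Sun  2089: Wed/Tue  2090: Thu/Wed  2091: Fri/Thu  2092: Sun/Fri  2093: Mon/Sun  2094: Tue/Mon  2095: Wed/Tue  2096: Fri/Wed  2097: Sat/Fri  2098: Sun/Sat ✓
Both conditions hold in: 2031, 2042, 2053, 2059, 2070, 2081, 2087, 2098 — 8.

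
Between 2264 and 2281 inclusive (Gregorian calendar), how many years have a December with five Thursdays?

8

December has 31 days; it has five Thursdays when Thursday falls among the first (month-length − 28) days — i.e. when December 1 is one of Thursday/Wednesday/Tuesday.
December 1 by year: 2264:Thu✓ 2265:Fri 2266:Sat 2267:Sun 2268:Tue✓ 2269:Wed✓ 2270:Thu✓ 2271:Fri 2272:Sun 2273:Mon 2274:Tue✓ 2275:Wed✓ 2276:Fri 2277:Sat 2278:Sun 2279:Mon 2280:Wed✓ 2281:Thu✓
Years with five Thursdays: 2264, 2268, 2269, 2270, 2274, 2275, 2280, 2281 → 8.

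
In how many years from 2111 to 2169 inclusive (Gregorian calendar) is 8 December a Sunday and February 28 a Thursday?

6

Check each year's weekday for 8 December and February 28:
  2111: Tue/Sat  2112: Thu/Sun  2113: Fri/Tue  2114: Sat/Wed  2115: Sun/Thu ✓  2116: Tue/Fri  2117: Wed/Sun  2118: Thu/Mon  2119: Fri/Tue  2120: Sun/Wed  2121: Mon/Fri  2122: Tue/Sat  2123: Wed/Sun  2124: Fri/Mon  …(31 more)…  2156: Wed/Sat  2157: Thu/Mon  2158: Fri/Tue  2159: Sat/Wed  2160: Mon/Thu  2161: Tue/Sat  2162: Wed/Sun  2163: Thu/Mon  2164: Sat/Tue  2165: Sun/Thu ✓  2166: Mon/Fri  2167: Tue/Sat  2168: Thu/Sun  2169: Fri/Tue
Both conditions hold in: 2115, 2126, 2137, 2143, 2154, 2165 — 6.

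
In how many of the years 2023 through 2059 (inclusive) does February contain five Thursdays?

February has 28 days (29 in leap years); it has five Thursdays when Thursday falls among the first (month-length − 28) days — i.e. when February 1 is Thursday in a leap year (never in a common year).
February 1 by year: 2023:Wed 2024:Thu✓ 2025:Sat 2026:Sun 2027:Mon 2028:Tue 2029:Thu 2030:Fri 2031:Sat 2032:Sun 2033:Tue 2034:Wed 2035:Thu 2036:Fri 2037:Sun …(7 more)… 2045:Wed 2046:Thu 2047:Fri 2048:Sat 2049:Mon 2050:Tue 2051:Wed 2052:Thu✓ 2053:Sat 2054:Sun 2055:Mon 2056:Tue 2057:Thu 2058:Fri 2059:Sat
Years with five Thursdays: 2024, 2052 → 2.

2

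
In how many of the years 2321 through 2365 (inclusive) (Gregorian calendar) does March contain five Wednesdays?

March has 31 days; it has five Wednesdays when Wednesday falls among the first (month-length − 28) days — i.e. when March 1 is one of Wednesday/Tuesday/Monday.
March 1 by year: 2321:Tue✓ 2322:Wed✓ 2323:Thu 2324:Sat 2325:Sun 2326:Mon✓ 2327:Tue✓ 2328:Thu 2329:Fri 2330:Sat 2331:Sun 2332:Tue✓ 2333:Wed✓ 2334:Thu 2335:Fri …(15 more)… 2351:Thu 2352:Sat 2353:Sun 2354:Mon✓ 2355:Tue✓ 2356:Thu 2357:Fri 2358:Sat 2359:Sun 2360:Tue✓ 2361:Wed✓ 2362:Thu 2363:Fri 2364:Sun 2365:Mon✓
Years with five Wednesdays: 2321, 2322, 2326, 2327, 2332, 2333, 2337, 2338, 2339, 2343, 2344, 2348, 2349, 2350, 2354, 2355, 2360, 2361, 2365 → 19.

19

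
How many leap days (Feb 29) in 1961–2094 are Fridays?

Leap years in 1961–2094: 33 of them.
Feb 29 weekday advances by 5 (mod 7) from one leap year to the next four years later (or differs when a century non-leap intervenes).
Leap-day weekdays: 1964:Sat 1968:Thu 1972:Tue 1976:Sun 1980:Fri✓ 1984:Wed 1988:Mon 1992:Sat 1996:Thu 2000:Tue 2004:Sun 2008:Fri✓ 2012:Wed …(7 more)… 2044:Mon 2048:Sat 2052:Thu 2056:Tue 2060:Sun 2064:Fri✓ 2068:Wed 2072:Mon 2076:Sat 2080:Thu 2084:Tue 2088:Sun 2092:Fri✓
Friday: 1980, 2008, 2036, 2064, 2092 → 5.

5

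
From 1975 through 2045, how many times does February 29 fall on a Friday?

Leap years in 1975–2045: 18 of them.
Feb 29 weekday advances by 5 (mod 7) from one leap year to the next four years later (or differs when a century non-leap intervenes).
Leap-day weekdays: 1976:Sun 1980:Fri✓ 1984:Wed 1988:Mon 1992:Sat 1996:Thu 2000:Tue 2004:Sun 2008:Fri✓ 2012:Wed 2016:Mon 2020:Sat 2024:Thu 2028:Tue 2032:Sun 2036:Fri✓ 2040:Wed 2044:Mon
Friday: 1980, 2008, 2036 → 3.

3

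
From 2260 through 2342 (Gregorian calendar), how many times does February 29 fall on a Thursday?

3

Leap years in 2260–2342: 20 of them.
Feb 29 weekday advances by 5 (mod 7) from one leap year to the next four years later (or differs when a century non-leap intervenes).
Leap-day weekdays: 2260:Wed 2264:Mon 2268:Sat 2272:Thu✓ 2276:Tue 2280:Sun 2284:Fri 2288:Wed 2292:Mon 2296:Sat 2304:Mon 2308:Sat 2312:Thu✓ 2316:Tue 2320:Sun 2324:Fri 2328:Wed 2332:Mon 2336:Sat 2340:Thu✓
Thursday: 2272, 2312, 2340 → 3.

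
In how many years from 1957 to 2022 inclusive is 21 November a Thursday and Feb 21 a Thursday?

Check each year's weekday for 21 November and Feb 21:
  1957: Thu/Thu ✓  1958: Fri/Fri  1959: Sat/Sat  1960: Mon/Sun  1961: Tue/Tue  1962: Wed/Wed  1963: Thu/Thu ✓  1964: Sat/Fri  1965: Sun/Sun  1966: Mon/Mon  1967: Tue/Tue  1968: Thu/Wed  1969: Fri/Fri  1970: Sat/Sat  …(38 more)…  2009: Sat/Sat  2010: Sun/Sun  2011: Mon/Mon  2012: Wed/Tue  2013: Thu/Thu ✓  2014: Fri/Fri  2015: Sat/Sat  2016: Mon/Sun  2017: Tue/Tue  2018: Wed/Wed  2019: Thu/Thu ✓  2020: Sat/Fri  2021: Sun/Sun  2022: Mon/Mon
Both conditions hold in: 1957, 1963, 1974, 1985, 1991, 2002, 2013, 2019 — 8.

8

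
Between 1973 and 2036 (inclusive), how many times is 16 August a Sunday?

Track 16 August's weekday year by year (advancing +1, or +2 across a Feb 29):
  1973: Thu  1974: Fri (+1)  1975: Sat (+1)  1976: Mon (+2)  1977: Tue (+1)
  1978: Wed (+1)  1979: Thu (+1)  1980: Sat (+2)  1981: Sun (+1) ✓  1982: Mon (+1)
  1983: Tue (+1)  1984: Thu (+2)  1985: Fri (+1)  1986: Sat (+1)  … (36 more years) …
  2023: Wed (+1)  2024: Fri (+2)  2025: Sat (+1)  2026: Sun (+1) ✓  2027: Mon (+1)
  2028: Wed (+2)  2029: Thu (+1)  2030: Fri (+1)  2031: Sat (+1)  2032: Mon (+2)
  2033: Tue (+1)  2034: Wed (+1)  2035: Thu (+1)  2036: Sat (+2)
Sunday years: 1981, 1987, 1992, 1998, 2009, 2015, 2020, 2026 — 8 in total.

8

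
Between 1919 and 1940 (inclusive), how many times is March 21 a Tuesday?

Track March 21's weekday year by year (advancing +1, or +2 across a Feb 29):
  1919: Fri  1920: Sun (+2)  1921: Mon (+1)  1922: Tue (+1) ✓  1923: Wed (+1)
  1924: Fri (+2)  1925: Sat (+1)  1926: Sun (+1)  1927: Mon (+1)  1928: Wed (+2)
  1929: Thu (+1)  1930: Fri (+1)  1931: Sat (+1)  1932: Mon (+2)  1933: Tue (+1) ✓
  1934: Wed (+1)  1935: Thu (+1)  1936: Sat (+2)  1937: Sun (+1)  1938: Mon (+1)
  1939: Tue (+1) ✓  1940: Thu (+2)
Tuesday years: 1922, 1933, 1939 — 3 in total.

3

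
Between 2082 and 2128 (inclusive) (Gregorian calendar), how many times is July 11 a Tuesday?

Track July 11's weekday year by year (advancing +1, or +2 across a Feb 29):
  2082: Sat  2083: Sun (+1)  2084: Tue (+2) ✓  2085: Wed (+1)  2086: Thu (+1)
  2087: Fri (+1)  2088: Sun (+2)  2089: Mon (+1)  2090: Tue (+1) ✓  2091: Wed (+1)
  2092: Fri (+2)  2093: Sat (+1)  2094: Sun (+1)  2095: Mon (+1)  … (19 more years) …
  2115: Thu (+1)  2116: Sat (+2)  2117: Sun (+1)  2118: Mon (+1)  2119: Tue (+1) ✓
  2120: Thu (+2)  2121: Fri (+1)  2122: Sat (+1)  2123: Sun (+1)  2124: Tue (+2) ✓
  2125: Wed (+1)  2126: Thu (+1)  2127: Fri (+1)  2128: Sun (+2)
Tuesday years: 2084, 2090, 2102, 2113, 2119, 2124 — 6 in total.

6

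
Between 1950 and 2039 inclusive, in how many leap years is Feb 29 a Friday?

Leap years in 1950–2039: 22 of them.
Feb 29 weekday advances by 5 (mod 7) from one leap year to the next four years later (or differs when a century non-leap intervenes).
Leap-day weekdays: 1952:Fri✓ 1956:Wed 1960:Mon 1964:Sat 1968:Thu 1972:Tue 1976:Sun 1980:Fri✓ 1984:Wed 1988:Mon 1992:Sat 1996:Thu 2000:Tue 2004:Sun 2008:Fri✓ 2012:Wed 2016:Mon 2020:Sat 2024:Thu 2028:Tue 2032:Sun 2036:Fri✓
Friday: 1952, 1980, 2008, 2036 → 4.

4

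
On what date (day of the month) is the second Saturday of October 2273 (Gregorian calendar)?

October 1, 2273 is a Wednesday, so the first Saturday is the 4th.
The second Saturday is 4 + 7 = 11.

11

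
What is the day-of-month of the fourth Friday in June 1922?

June 1, 1922 is a Thursday, so the first Friday is the 2nd.
The fourth Friday is 2 + 21 = 23.

23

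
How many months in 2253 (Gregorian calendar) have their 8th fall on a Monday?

Check the 8th of each month of 2253: Jan 8: Sat, Feb 8: Tue, Mar 8: Tue, Apr 8: Fri, May 8: Sun, Jun 8: Wed, Jul 8: Fri, Aug 8: Mon, Sep 8: Thu, Oct 8: Sat, Nov 8: Tue, Dec 8: Thu.
Monday occurs in August — 1 month.

1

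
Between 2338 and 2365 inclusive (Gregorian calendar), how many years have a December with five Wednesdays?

12

December has 31 days; it has five Wednesdays when Wednesday falls among the first (month-length − 28) days — i.e. when December 1 is one of Wednesday/Tuesday/Monday.
December 1 by year: 2338:Thu 2339:Fri 2340:Sun 2341:Mon✓ 2342:Tue✓ 2343:Wed✓ 2344:Fri 2345:Sat 2346:Sun 2347:Mon✓ 2348:Wed✓ 2349:Thu 2350:Fri 2351:Sat 2352:Mon✓ 2353:Tue✓ 2354:Wed✓ 2355:Thu 2356:Sat 2357:Sun 2358:Mon✓ 2359:Tue✓ 2360:Thu 2361:Fri 2362:Sat 2363:Sun 2364:Tue✓ 2365:Wed✓
Years with five Wednesdays: 2341, 2342, 2343, 2347, 2348, 2352, 2353, 2354, 2358, 2359, 2364, 2365 → 12.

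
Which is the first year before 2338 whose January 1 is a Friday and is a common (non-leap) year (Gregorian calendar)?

2337

Jan 1 advances by 2 weekdays after a leap year and by 1 after a common year.
2338: Jan 1 is Saturday.
2337: Friday
2337 begins on a Friday and is a common year.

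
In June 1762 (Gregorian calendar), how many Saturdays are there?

June 1762 has 30 days and begins on Tuesday.
The first Saturday is June 5.
Saturdays fall on 5, 12, 19, 26 — that's 4.

4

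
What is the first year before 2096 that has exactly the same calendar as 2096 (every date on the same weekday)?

Two years share a calendar iff Jan 1 falls on the same weekday and both are leap or both are common. 2096: Jan 1 is Sunday, leap year.
2095: Jan 1 Saturday, common
2094: Jan 1 Friday, common
2093: Jan 1 Thursday, common
2092: Jan 1 Tuesday, leap
2091: Jan 1 Monday, common
2090: Jan 1 Sunday, common
2089: Jan 1 Saturday, common
2088: Jan 1 Thursday, leap
2087: Jan 1 Wednesday, common
2086: Jan 1 Tuesday, common
2085: Jan 1 Monday, common
2084: Jan 1 Saturday, leap
2083: Jan 1 Friday, common
2082: Jan 1 Thursday, common
2081: Jan 1 Wednesday, common
2080: Jan 1 Monday, leap
2079: Jan 1 Sunday, common
2078: Jan 1 Saturday, common
2077: Jan 1 Friday, common
2076: Jan 1 Wednesday, leap
2075: Jan 1 Tuesday, common
2074: Jan 1 Monday, common
2073: Jan 1 Sunday, common
2072: Jan 1 Friday, leap
2071: Jan 1 Thursday, common
2070: Jan 1 Wednesday, common
2069: Jan 1 Tuesday, common
2068: Jan 1 Sunday, leap
2068 matches on both conditions.

2068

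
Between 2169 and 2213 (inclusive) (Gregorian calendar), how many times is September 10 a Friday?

6

Track September 10's weekday year by year (advancing +1, or +2 across a Feb 29):
  2169: Sun  2170: Mon (+1)  2171: Tue (+1)  2172: Thu (+2)  2173: Fri (+1) ✓
  2174: Sat (+1)  2175: Sun (+1)  2176: Tue (+2)  2177: Wed (+1)  2178: Thu (+1)
  2179: Fri (+1) ✓  2180: Sun (+2)  2181: Mon (+1)  2182: Tue (+1)  … (17 more years) …
  2200: Wed (+1)  2201: Thu (+1)  2202: Fri (+1) ✓  2203: Sat (+1)  2204: Mon (+2)
  2205: Tue (+1)  2206: Wed (+1)  2207: Thu (+1)  2208: Sat (+2)  2209: Sun (+1)
  2210: Mon (+1)  2211: Tue (+1)  2212: Thu (+2)  2213: Fri (+1) ✓
Friday years: 2173, 2179, 2184, 2190, 2202, 2213 — 6 in total.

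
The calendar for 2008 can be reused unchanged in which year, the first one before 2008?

1980

Two years share a calendar iff Jan 1 falls on the same weekday and both are leap or both are common. 2008: Jan 1 is Tuesday, leap year.
2007: Jan 1 Monday, common
2006: Jan 1 Sunday, common
2005: Jan 1 Saturday, common
2004: Jan 1 Thursday, leap
2003: Jan 1 Wednesday, common
2002: Jan 1 Tuesday, common
2001: Jan 1 Monday, common
2000: Jan 1 Saturday, leap
1999: Jan 1 Friday, common
1998: Jan 1 Thursday, common
1997: Jan 1 Wednesday, common
1996: Jan 1 Monday, leap
1995: Jan 1 Sunday, common
1994: Jan 1 Saturday, common
1993: Jan 1 Friday, common
1992: Jan 1 Wednesday, leap
1991: Jan 1 Tuesday, common
1990: Jan 1 Monday, common
1989: Jan 1 Sunday, common
1988: Jan 1 Friday, leap
1987: Jan 1 Thursday, common
1986: Jan 1 Wednesday, common
1985: Jan 1 Tuesday, common
1984: Jan 1 Sunday, leap
1983: Jan 1 Saturday, common
1982: Jan 1 Friday, common
1981: Jan 1 Thursday, common
1980: Jan 1 Tuesday, leap
1980 matches on both conditions.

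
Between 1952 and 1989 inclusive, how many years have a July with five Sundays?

July has 31 days; it has five Sundays when Sunday falls among the first (month-length − 28) days — i.e. when July 1 is one of Sunday/Saturday/Friday.
July 1 by year: 1952:Tue 1953:Wed 1954:Thu 1955:Fri✓ 1956:Sun✓ 1957:Mon 1958:Tue 1959:Wed 1960:Fri✓ 1961:Sat✓ 1962:Sun✓ 1963:Mon 1964:Wed 1965:Thu 1966:Fri✓ …(8 more)… 1975:Tue 1976:Thu 1977:Fri✓ 1978:Sat✓ 1979:Sun✓ 1980:Tue 1981:Wed 1982:Thu 1983:Fri✓ 1984:Sun✓ 1985:Mon 1986:Tue 1987:Wed 1988:Fri✓ 1989:Sat✓
Years with five Sundays: 1955, 1956, 1960, 1961, 1962, 1966, 1967, 1972, 1973, 1977, 1978, 1979, 1983, 1984, 1988, 1989 → 16.

16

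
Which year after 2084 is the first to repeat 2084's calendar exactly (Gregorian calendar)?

2124

Two years share a calendar iff Jan 1 falls on the same weekday and both are leap or both are common. 2084: Jan 1 is Saturday, leap year.
2085: Jan 1 Monday, common
2086: Jan 1 Tuesday, common
2087: Jan 1 Wednesday, common
2088: Jan 1 Thursday, leap
2089: Jan 1 Saturday, common
2090: Jan 1 Sunday, common
2091: Jan 1 Monday, common
2092: Jan 1 Tuesday, leap
2093: Jan 1 Thursday, common
2094: Jan 1 Friday, common
2095: Jan 1 Saturday, common
2096: Jan 1 Sunday, leap
2097: Jan 1 Tuesday, common
2098: Jan 1 Wednesday, common
2099: Jan 1 Thursday, common
2100: Jan 1 Friday, common
2101: Jan 1 Saturday, common
2102: Jan 1 Sunday, common
2103: Jan 1 Monday, common
2104: Jan 1 Tuesday, leap
2105: Jan 1 Thursday, common
2106: Jan 1 Friday, common
2107: Jan 1 Saturday, common
2108: Jan 1 Sunday, leap
2109: Jan 1 Tuesday, common
2110: Jan 1 Wednesday, common
2111: Jan 1 Thursday, common
2112: Jan 1 Friday, leap
2113: Jan 1 Sunday, common
2114: Jan 1 Monday, common
2115: Jan 1 Tuesday, common
2116: Jan 1 Wednesday, leap
2117: Jan 1 Friday, common
2118: Jan 1 Saturday, common
2119: Jan 1 Sunday, common
2120: Jan 1 Monday, leap
2121: Jan 1 Wednesday, common
2122: Jan 1 Thursday, common
2123: Jan 1 Friday, common
2124: Jan 1 Saturday, leap
2124 matches on both conditions.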